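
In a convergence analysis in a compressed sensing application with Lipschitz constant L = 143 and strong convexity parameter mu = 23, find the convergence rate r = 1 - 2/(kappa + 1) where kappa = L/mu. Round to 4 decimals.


Step 1: Compute the condition number.
kappa = L/mu = 143/23 = 6.2174
Step 2: Compute the convergence rate.
r = 1 - 2/(kappa + 1) = 1 - 2*mu/(L + mu) = (L - mu)/(L + mu) = 120/166 = 0.7229


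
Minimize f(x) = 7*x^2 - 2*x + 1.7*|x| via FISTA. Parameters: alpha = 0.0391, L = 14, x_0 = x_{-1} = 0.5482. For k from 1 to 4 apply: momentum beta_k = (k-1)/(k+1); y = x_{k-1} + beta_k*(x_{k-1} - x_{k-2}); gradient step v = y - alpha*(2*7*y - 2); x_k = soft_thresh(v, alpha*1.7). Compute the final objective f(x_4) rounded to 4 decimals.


FISTA on f(x) = 7*x^2 - 2*x + 1.7*|x|
L = 14, alpha = 0.0391
Iteration 1: beta = 0.0, y = 0.5482 + 0.0*(0.5482 - 0.5482) = 0.5482
  grad(y) = 5.6748, v = y - alpha*grad = 0.3263
  prox(v) = soft_thresh(0.3263, 0.0665) = 0.2598
Iteration 2: beta = 0.3333, y = 0.2598 + 0.3333*(0.2598 - 0.5482) = 0.1637
  grad(y) = 0.2922, v = y - alpha*grad = 0.1523
  prox(v) = soft_thresh(0.1523, 0.0665) = 0.0858
Iteration 3: beta = 0.5, y = 0.0858 + 0.5*(0.0858 - 0.2598) = -0.0012
  grad(y) = -2.0164, v = y - alpha*grad = 0.0777
  prox(v) = soft_thresh(0.0777, 0.0665) = 0.0112
Iteration 4: beta = 0.6, y = 0.0112 + 0.6*(0.0112 - 0.0858) = -0.0336
  grad(y) = -2.4701, v = y - alpha*grad = 0.063
  prox(v) = soft_thresh(0.063, 0.0665) = 0.0
f(x_4) = 7*0.0^2 - 2*0.0 + 1.7*|0.0| = 0.0


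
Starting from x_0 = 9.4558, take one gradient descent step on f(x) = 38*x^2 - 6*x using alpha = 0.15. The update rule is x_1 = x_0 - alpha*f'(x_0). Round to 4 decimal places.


We compute the gradient at x_0 and apply the update.
f'(x) = 76*x - 6
f'(9.4558) = 76*9.4558 - 6 = 712.6408
x_1 = 9.4558 - 0.15*712.6408 = -97.4403


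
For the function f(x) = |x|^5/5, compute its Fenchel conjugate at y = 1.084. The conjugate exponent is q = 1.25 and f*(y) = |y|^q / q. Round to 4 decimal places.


The conjugate exponent q satisfies 1/p + 1/q = 1.
p = 5, so q = 5/(5 - 1) = 1.25
|y|^q = 1.084^1.25 = 1.1061
f*(1.084) = 1.1061 / 1.25 = 0.8849


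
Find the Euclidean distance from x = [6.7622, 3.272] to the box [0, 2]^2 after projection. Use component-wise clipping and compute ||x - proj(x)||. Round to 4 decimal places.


Project each component onto [0, 2].
clip(6.7622) = 2.0, clip(3.272) = 2.0
Projection = [2.0, 2.0]
Squared diffs: [22.6785, 1.618]
Distance = sqrt(24.2965) = 4.9292


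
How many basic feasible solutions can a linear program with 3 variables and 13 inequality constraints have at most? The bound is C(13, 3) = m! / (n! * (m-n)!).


Each vertex corresponds to some choice of n active constraints out of m, so the number of vertices is at most C(m, n) = m! / (n!(m-n)!).
m = 13, n = 3
Numerator: 13 * 12 * 11
Denominator: 3! = 6
C(13, 3) = 286


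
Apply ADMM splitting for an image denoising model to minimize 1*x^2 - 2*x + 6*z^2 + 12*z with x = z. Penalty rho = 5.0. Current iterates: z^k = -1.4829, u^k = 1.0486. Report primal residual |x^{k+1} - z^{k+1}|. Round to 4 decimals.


ADMM iteration with rho = 5.0, z^k = -1.4829, u^k = 1.0486
Step 1: x-update.
Minimize 1*x^2 - 2*x + (5.0/2)*(x + 1.4829 + 1.0486)^2
FOC: (2*1 + 5.0)*x = 2 + 5.0*(-1.4829 - 1.0486)
x^{k+1} = -1.5225
Step 2: z-update.
Minimize 6*z^2 + 12*z + (5.0/2)*(-1.5225 - z + 1.0486)^2
FOC: (2*6 + 5.0)*z = -12 + 5.0*(-1.5225 + 1.0486)
z^{k+1} = -0.8453
Step 3: u-update.
u^{k+1} = 1.0486 - 1.5225 + 0.8453 = 0.3714
Step 4: Primal residual = |-1.5225 + 0.8453| = 0.6772


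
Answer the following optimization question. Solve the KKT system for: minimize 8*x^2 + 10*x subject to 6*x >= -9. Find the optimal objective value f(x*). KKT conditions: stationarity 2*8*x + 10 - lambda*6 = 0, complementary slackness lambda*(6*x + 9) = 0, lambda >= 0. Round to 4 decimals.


Step 1: Try lambda = 0 (constraint inactive).
Stationarity: 2*8*x + 10 = 0
x* = -10/(2*8) = -0.625
Check constraint: 6*-0.625 = -3.75 >= -9 -- satisfied.
Step 2: Compute optimal value.
f(x*) = 8*(-0.625)^2 + 10*(-0.625) = -3.125


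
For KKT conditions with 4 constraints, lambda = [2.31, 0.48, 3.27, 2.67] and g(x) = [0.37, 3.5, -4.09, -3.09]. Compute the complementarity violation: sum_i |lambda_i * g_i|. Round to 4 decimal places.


KKT complementary slackness check:
lambda_1 * g_1 = 2.31 * 0.37 = 0.8547
lambda_2 * g_2 = 0.48 * 3.5 = 1.68
lambda_3 * g_3 = 3.27 * -4.09 = -13.3743
lambda_4 * g_4 = 2.67 * -3.09 = -8.2503
Total violation = 0.8547 + 1.68 + 13.3743 + 8.2503 = 24.1593


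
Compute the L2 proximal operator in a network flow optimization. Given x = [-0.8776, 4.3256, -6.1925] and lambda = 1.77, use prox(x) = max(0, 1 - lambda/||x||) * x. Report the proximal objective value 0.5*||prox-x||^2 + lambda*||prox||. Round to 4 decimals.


Step 1: Compute ||x||.
||x|| = 7.6045
Step 2: Compute scaling factor.
scale = max(0, 1 - 1.77/7.6045) = 0.7672
Step 3: prox(x) = [-0.6733, 3.3188, -4.7511]
||prox(x)|| = 5.8345
Step 4: Proximal objective.
0.5*||prox-x||^2 = 1.5665
lambda*||prox|| = 10.3271
Total = 11.8935


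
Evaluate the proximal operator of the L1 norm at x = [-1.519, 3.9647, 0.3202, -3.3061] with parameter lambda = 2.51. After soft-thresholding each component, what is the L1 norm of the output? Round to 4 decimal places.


Soft-thresholding with lambda = 2.51:
prox(-1.519) = sign(-1.519)*max(|-1.519| - 2.51, 0) = 0.0
prox(3.9647) = sign(3.9647)*max(|3.9647| - 2.51, 0) = 1.4547
prox(0.3202) = sign(0.3202)*max(|0.3202| - 2.51, 0) = 0.0
prox(-3.3061) = sign(-3.3061)*max(|-3.3061| - 2.51, 0) = -0.7961
prox(x) = [0.0, 1.4547, 0.0, -0.7961]
||prox(x)||_1 = 0.0 + 1.4547 + 0.0 + 0.7961 = 2.2508


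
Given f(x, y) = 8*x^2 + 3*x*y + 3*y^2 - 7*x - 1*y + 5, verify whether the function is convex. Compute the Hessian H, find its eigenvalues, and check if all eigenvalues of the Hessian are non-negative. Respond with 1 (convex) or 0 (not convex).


The Hessian of f(x,y) = 8*x^2 + 3*x*y + 3*y^2 - 7*x - 1*y + 5 is:
H = [[16, 3], [3, 6]]
Trace = 16 + 6 = 22
Determinant = 16*6 - (3)^2 = 87
Discriminant = (22)^2 - 4*87 = 136.0
Eigenvalues: lambda_1 = 5.169, lambda_2 = 16.831
The function is convex.

1


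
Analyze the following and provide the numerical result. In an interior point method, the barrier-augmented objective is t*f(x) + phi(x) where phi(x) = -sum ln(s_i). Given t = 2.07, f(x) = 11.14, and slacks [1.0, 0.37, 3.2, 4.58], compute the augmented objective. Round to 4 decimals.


Step 1: Compute log-barrier.
ln values: [0.0, -0.9943, 1.1632, 1.5217]
phi = -(0.0 - 0.9943 + 1.1632 + 1.5217) = -1.6906
Step 2: Compute augmented objective.
t*f(x) = 2.07*11.14 = 23.0598
Total = 23.0598 - 1.6906 = 21.3692


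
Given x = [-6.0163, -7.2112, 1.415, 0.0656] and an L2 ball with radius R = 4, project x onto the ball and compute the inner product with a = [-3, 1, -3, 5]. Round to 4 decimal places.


Step 1: Compute ||x|| (intermediates to 6 decimals).
||x|| = sqrt((-6.0163)^2 + (-7.2112)^2 + 1.415^2 + 0.0656^2) = 9.497568
Step 2: Project.
Since ||x|| > R, scale = R/||x|| = 4/9.497568 = 0.42116, proj(x) = scale * x
proj(x) = [-2.533825, -3.037069, 0.595941, 0.027628]
Step 3: Dot product.
a^T * proj(x) = -3*(-2.533825) + 1*(-3.037069) - 3*0.595941 + 5*0.027628 = 2.9147


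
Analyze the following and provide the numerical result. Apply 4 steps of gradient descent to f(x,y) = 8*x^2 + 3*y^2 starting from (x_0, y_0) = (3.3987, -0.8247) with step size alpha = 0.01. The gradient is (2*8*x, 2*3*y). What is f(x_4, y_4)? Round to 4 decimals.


Gradient descent on f(x,y) = 8*x^2 + 3*y^2.
Starting point: (3.3987, -0.8247), alpha = 0.01
Step 1: grad_x = 2*8*3.3987 = 54.3792, grad_y = 2*3*-0.8247 = -4.9482
  x_1 = 3.3987 - 0.01*54.3792 = 2.8549
  y_1 = -0.8247 - 0.01*-4.9482 = -0.7752
Step 2: grad_x = 2*8*2.8549 = 45.6785, grad_y = 2*3*-0.7752 = -4.6513
  x_2 = 2.8549 - 0.01*45.6785 = 2.3981
  y_2 = -0.7752 - 0.01*-4.6513 = -0.7287
Step 3: grad_x = 2*8*2.3981 = 38.37, grad_y = 2*3*-0.7287 = -4.3722
  x_3 = 2.3981 - 0.01*38.37 = 2.0144
  y_3 = -0.7287 - 0.01*-4.3722 = -0.685
Step 4: grad_x = 2*8*2.0144 = 32.2308, grad_y = 2*3*-0.685 = -4.1099
  x_4 = 2.0144 - 0.01*32.2308 = 1.6921
  y_4 = -0.685 - 0.01*-4.1099 = -0.6439
f(1.6921, -0.6439) = 8*1.6921^2 + 3*(-0.6439)^2 = 24.1498


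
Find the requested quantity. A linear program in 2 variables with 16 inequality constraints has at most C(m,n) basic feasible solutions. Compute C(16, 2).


Each vertex corresponds to some choice of n active constraints out of m, so the number of vertices is at most C(m, n) = m! / (n!(m-n)!).
m = 16, n = 2
Numerator: 16 * 15
Denominator: 2! = 2
C(16, 2) = 120


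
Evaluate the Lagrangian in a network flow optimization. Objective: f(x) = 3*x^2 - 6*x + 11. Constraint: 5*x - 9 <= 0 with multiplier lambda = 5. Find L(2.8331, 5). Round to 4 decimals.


Step 1: Evaluate f(x).
f(2.8331) = 3*2.8331^2 - 6*2.8331 + 11 = 18.0808
Step 2: Evaluate g(x).
g(2.8331) = 5*2.8331 - 9 = 5.1655
Step 3: Compute Lagrangian.
L = 18.0808 + 5*5.1655 = 43.9083


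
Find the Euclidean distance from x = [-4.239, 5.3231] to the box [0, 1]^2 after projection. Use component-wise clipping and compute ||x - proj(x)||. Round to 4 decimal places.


Project each component onto [0, 1].
clip(-4.239) = 0.0, clip(5.3231) = 1.0
Projection = [0.0, 1.0]
Squared diffs: [17.9691, 18.6892]
Distance = sqrt(36.6583) = 6.0546


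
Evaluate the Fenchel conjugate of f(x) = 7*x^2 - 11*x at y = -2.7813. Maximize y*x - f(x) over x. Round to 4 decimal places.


f*(y) = sup_x {y*x - a*x^2 - b*x} = sup_x {(y-b)*x - a*x^2}
FOC: (y - b) - 2a*x = 0 => x* = (y - b)/(2a)
x* = (-2.7813 + 11)/(2*7) = 0.5871
f*(-2.7813) = (y-b)^2/(4a) = (-2.7813 + 11)^2/(4*7)
= 67.547/28 = 2.4124


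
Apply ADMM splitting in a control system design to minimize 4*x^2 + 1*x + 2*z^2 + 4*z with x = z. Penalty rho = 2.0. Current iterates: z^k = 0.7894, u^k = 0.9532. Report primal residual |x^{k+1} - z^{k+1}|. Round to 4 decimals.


ADMM iteration with rho = 2.0, z^k = 0.7894, u^k = 0.9532
Step 1: x-update.
Minimize 4*x^2 + 1*x + (2.0/2)*(x - 0.7894 + 0.9532)^2
FOC: (2*4 + 2.0)*x = -1 + 2.0*(0.7894 - 0.9532)
x^{k+1} = -0.1328
Step 2: z-update.
Minimize 2*z^2 + 4*z + (2.0/2)*(-0.1328 - z + 0.9532)^2
FOC: (2*2 + 2.0)*z = -4 + 2.0*(-0.1328 + 0.9532)
z^{k+1} = -0.3932
Step 3: u-update.
u^{k+1} = 0.9532 - 0.1328 + 0.3932 = 1.2136
Step 4: Primal residual = |-0.1328 + 0.3932| = 0.2604


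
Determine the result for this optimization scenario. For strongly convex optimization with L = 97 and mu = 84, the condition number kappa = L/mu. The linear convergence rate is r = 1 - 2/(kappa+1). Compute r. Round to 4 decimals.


Step 1: Compute the condition number.
kappa = L/mu = 97/84 = 1.1548
Step 2: Compute the convergence rate.
r = 1 - 2/(kappa + 1) = 1 - 2*mu/(L + mu) = (L - mu)/(L + mu) = 13/181 = 0.0718


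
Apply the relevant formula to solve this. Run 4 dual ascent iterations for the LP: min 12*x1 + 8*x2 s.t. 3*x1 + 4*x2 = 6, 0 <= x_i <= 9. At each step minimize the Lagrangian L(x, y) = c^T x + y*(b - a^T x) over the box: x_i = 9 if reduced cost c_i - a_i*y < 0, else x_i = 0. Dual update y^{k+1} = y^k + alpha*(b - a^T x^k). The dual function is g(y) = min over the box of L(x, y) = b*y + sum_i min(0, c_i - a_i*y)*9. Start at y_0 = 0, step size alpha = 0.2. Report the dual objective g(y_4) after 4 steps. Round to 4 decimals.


Dual ascent for LP: min 12*x1 + 8*x2, 3*x1 + 4*x2 = 6, 0 <= x_i <= 9
Step 1: y^k = 0.0, reduced costs: (12.0, 8.0)
  x^k = (0.0, 0.0), subgradient = b - a^T x = 6.0
  y^{k+1} = 0.0 + 0.2*6.0 = 1.2
Step 2: y^k = 1.2, reduced costs: (8.4, 3.2)
  x^k = (0.0, 0.0), subgradient = b - a^T x = 6.0
  y^{k+1} = 1.2 + 0.2*6.0 = 2.4
Step 3: y^k = 2.4, reduced costs: (4.8, -1.6)
  x^k = (0.0, 9.0), subgradient = b - a^T x = -30.0
  y^{k+1} = 2.4 + 0.2*-30.0 = -3.6
Step 4: y^k = -3.6, reduced costs: (22.8, 22.4)
  x^k = (0.0, 0.0), subgradient = b - a^T x = 6.0
  y^{k+1} = -3.6 + 0.2*6.0 = -2.4
Dual objective at y_4 = -2.4: reduced costs (19.2, 17.6), box minimizer x = (0.0, 0.0)
g(y_4) = b*y + (c1 - a1*y)*x1 + (c2 - a2*y)*x2 = 6*(-2.4) + 19.2*0.0 + 17.6*0.0 = -14.4 + 0.0 + 0.0 = -14.4


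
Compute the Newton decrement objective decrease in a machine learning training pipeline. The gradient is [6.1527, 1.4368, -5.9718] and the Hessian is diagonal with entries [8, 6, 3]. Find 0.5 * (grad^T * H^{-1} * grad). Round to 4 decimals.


Step 1: H is diagonal, so H^(-1) * g = [0.7691, 0.2395, -1.9906].
Step 2: g^T H^(-1) g = sum_i g_i^2 / H_ii
  = (6.1527)^2/8 + (1.4368)^2/6 + (-5.9718)^2/3
  = 4.732 + 0.3441 + 11.8875 = 16.9635
Step 3: Objective decrease = 0.5 * g^T H^(-1) g = 8.4817


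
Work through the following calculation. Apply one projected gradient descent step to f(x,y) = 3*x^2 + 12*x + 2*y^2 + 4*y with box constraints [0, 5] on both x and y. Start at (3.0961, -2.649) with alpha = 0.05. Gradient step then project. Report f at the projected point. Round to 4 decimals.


Step 1: Compute gradient at (3.0961, -2.649).
grad_x = 2*3*3.0961 + 12 = 30.5766
grad_y = 2*2*-2.649 + 4 = -6.596
Step 2: Gradient step.
x_raw = 3.0961 - 0.05*30.5766 = 1.5673
y_raw = -2.649 - 0.05*-6.596 = -2.3192
Step 3: Project onto [0, 5].
x_proj = clip(1.5673) = 1.5673
y_proj = clip(-2.3192) = 0.0
Step 4: Evaluate f.
f(1.5673, 0.0) = 26.1762


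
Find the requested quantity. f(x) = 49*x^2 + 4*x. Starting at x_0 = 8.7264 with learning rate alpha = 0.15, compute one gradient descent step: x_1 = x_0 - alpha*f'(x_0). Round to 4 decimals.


We compute the gradient at x_0 and apply the update.
f'(x) = 98*x + 4
f'(8.7264) = 98*8.7264 + 4 = 859.1872
x_1 = 8.7264 - 0.15*859.1872 = -120.1517


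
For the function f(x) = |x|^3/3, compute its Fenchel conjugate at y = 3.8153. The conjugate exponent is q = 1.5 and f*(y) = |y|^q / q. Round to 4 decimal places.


The conjugate exponent q satisfies 1/p + 1/q = 1.
p = 3, so q = 3/(3 - 1) = 1.5
|y|^q = 3.8153^1.5 = 7.4523
f*(3.8153) = 7.4523 / 1.5 = 4.9682


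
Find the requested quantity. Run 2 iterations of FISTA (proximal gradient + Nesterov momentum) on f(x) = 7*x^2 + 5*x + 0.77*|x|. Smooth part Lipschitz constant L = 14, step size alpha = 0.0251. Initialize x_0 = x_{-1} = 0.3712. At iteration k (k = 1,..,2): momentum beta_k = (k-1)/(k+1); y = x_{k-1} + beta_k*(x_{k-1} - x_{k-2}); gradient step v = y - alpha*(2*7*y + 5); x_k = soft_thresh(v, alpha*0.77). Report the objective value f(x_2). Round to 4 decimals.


FISTA on f(x) = 7*x^2 + 5*x + 0.77*|x|
L = 14, alpha = 0.0251
Iteration 1: beta = 0.0, y = 0.3712 + 0.0*(0.3712 - 0.3712) = 0.3712
  grad(y) = 10.1968, v = y - alpha*grad = 0.1153
  prox(v) = soft_thresh(0.1153, 0.0193) = 0.0959
Iteration 2: beta = 0.3333, y = 0.0959 + 0.3333*(0.0959 - 0.3712) = 0.0042
  grad(y) = 5.0585, v = y - alpha*grad = -0.1228
  prox(v) = soft_thresh(-0.1228, 0.0193) = -0.1035
f(x_2) = 7*(-0.1035)^2 + 5*(-0.1035) + 0.77*|-0.1035| = -0.3627


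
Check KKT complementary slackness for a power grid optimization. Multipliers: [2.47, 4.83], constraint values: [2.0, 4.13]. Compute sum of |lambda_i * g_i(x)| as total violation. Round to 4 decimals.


KKT complementary slackness check:
lambda_1 * g_1 = 2.47 * 2.0 = 4.94
lambda_2 * g_2 = 4.83 * 4.13 = 19.9479
Total violation = 4.94 + 19.9479 = 24.8879


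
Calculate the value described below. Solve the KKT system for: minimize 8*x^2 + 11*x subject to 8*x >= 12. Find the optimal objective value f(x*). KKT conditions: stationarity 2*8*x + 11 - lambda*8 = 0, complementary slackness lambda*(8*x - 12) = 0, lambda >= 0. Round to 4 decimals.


Step 1: Try lambda = 0 (constraint inactive).
x_unc = -11/(2*8) = -0.6875
Check: 8*-0.6875 = -5.5 < 12 -- violated!
Step 2: Constraint must be active: 8*x = 12
x* = 12/8 = 1.5
lambda = (2*8*1.5 + 11)/8 = 4.375
Step 3: Compute optimal value.
f(x*) = 8*1.5^2 + 11*1.5 = 34.5


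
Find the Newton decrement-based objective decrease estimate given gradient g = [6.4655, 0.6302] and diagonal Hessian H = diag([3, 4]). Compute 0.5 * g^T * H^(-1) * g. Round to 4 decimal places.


Step 1: H is diagonal, so H^(-1) * g = [2.1552, 0.1576].
Step 2: g^T H^(-1) g = sum_i g_i^2 / H_ii
  = (6.4655)^2/3 + (0.6302)^2/4
  = 13.9342 + 0.0993 = 14.0335
Step 3: Objective decrease = 0.5 * g^T H^(-1) g = 7.0168


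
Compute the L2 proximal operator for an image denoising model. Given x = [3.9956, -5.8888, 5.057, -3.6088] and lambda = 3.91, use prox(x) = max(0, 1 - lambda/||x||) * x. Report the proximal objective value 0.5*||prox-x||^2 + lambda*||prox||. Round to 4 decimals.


Step 1: Compute ||x||.
||x|| = 9.4467
Step 2: Compute scaling factor.
scale = max(0, 1 - 3.91/9.4467) = 0.5861
Step 3: prox(x) = [2.3418, -3.4514, 2.9639, -2.1151]
||prox(x)|| = 5.5367
Step 4: Proximal objective.
0.5*||prox-x||^2 = 7.6441
lambda*||prox|| = 21.6485
Total = 29.2924


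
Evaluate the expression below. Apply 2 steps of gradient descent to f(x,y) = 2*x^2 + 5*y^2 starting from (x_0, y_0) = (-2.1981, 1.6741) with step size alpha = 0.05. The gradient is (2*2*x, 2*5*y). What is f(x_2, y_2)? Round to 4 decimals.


Gradient descent on f(x,y) = 2*x^2 + 5*y^2.
Starting point: (-2.1981, 1.6741), alpha = 0.05
Step 1: grad_x = 2*2*-2.1981 = -8.7924, grad_y = 2*5*1.6741 = 16.741
  x_1 = -2.1981 - 0.05*-8.7924 = -1.7585
  y_1 = 1.6741 - 0.05*16.741 = 0.8371
Step 2: grad_x = 2*2*-1.7585 = -7.0339, grad_y = 2*5*0.8371 = 8.3705
  x_2 = -1.7585 - 0.05*-7.0339 = -1.4068
  y_2 = 0.8371 - 0.05*8.3705 = 0.4185
f(-1.4068, 0.4185) = 2*(-1.4068)^2 + 5*0.4185^2 = 4.8339


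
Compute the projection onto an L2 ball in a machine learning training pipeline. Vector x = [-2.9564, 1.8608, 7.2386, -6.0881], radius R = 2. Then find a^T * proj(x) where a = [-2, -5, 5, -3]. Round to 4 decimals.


Step 1: Compute ||x|| (intermediates to 6 decimals).
||x|| = sqrt((-2.9564)^2 + 1.8608^2 + 7.2386^2 + (-6.0881)^2) = 10.082915
Step 2: Project.
Since ||x|| > R, scale = R/||x|| = 2/10.082915 = 0.198355, proj(x) = scale * x
proj(x) = [-0.586417, 0.369099, 1.435813, -1.207605]
Step 3: Dot product.
a^T * proj(x) = -2*(-0.586417) - 5*0.369099 + 5*1.435813 - 3*(-1.207605) = 10.1292


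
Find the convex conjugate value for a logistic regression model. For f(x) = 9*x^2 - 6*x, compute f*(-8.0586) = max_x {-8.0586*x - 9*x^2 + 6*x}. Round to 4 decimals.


f*(y) = sup_x {y*x - a*x^2 - b*x} = sup_x {(y-b)*x - a*x^2}
FOC: (y - b) - 2a*x = 0 => x* = (y - b)/(2a)
x* = (-8.0586 + 6)/(2*9) = -0.1144
f*(-8.0586) = (y-b)^2/(4a) = (-8.0586 + 6)^2/(4*9)
= 4.2378/36 = 0.1177


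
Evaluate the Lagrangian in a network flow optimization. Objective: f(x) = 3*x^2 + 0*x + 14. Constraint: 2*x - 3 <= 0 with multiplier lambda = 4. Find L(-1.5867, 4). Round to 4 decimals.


Step 1: Evaluate f(x).
f(-1.5867) = 3*(-1.5867)^2 + 0*(-1.5867) + 14 = 21.5529
Step 2: Evaluate g(x).
g(-1.5867) = 2*-1.5867 - 3 = -6.1734
Step 3: Compute Lagrangian.
L = 21.5529 + 4*-6.1734 = -3.1407


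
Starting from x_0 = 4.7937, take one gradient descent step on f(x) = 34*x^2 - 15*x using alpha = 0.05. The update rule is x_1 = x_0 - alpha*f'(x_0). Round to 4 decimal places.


We compute the gradient at x_0 and apply the update.
f'(x) = 68*x - 15
f'(4.7937) = 68*4.7937 - 15 = 310.9716
x_1 = 4.7937 - 0.05*310.9716 = -10.7549


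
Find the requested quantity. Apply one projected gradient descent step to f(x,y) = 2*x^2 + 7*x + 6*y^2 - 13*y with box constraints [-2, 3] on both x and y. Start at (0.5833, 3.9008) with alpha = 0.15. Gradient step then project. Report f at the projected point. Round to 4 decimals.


Step 1: Compute gradient at (0.5833, 3.9008).
grad_x = 2*2*0.5833 + 7 = 9.3332
grad_y = 2*6*3.9008 - 13 = 33.8096
Step 2: Gradient step.
x_raw = 0.5833 - 0.15*9.3332 = -0.8167
y_raw = 3.9008 - 0.15*33.8096 = -1.1706
Step 3: Project onto [-2, 3].
x_proj = clip(-0.8167) = -0.8167
y_proj = clip(-1.1706) = -1.1706
Step 4: Evaluate f.
f(-0.8167, -1.1706) = 19.0579


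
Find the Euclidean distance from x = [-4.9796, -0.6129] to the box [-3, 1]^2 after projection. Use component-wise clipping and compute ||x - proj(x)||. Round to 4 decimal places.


Project each component onto [-3, 1].
clip(-4.9796) = -3.0, clip(-0.6129) = -0.6129
Projection = [-3.0, -0.6129]
Squared diffs: [3.9188, 0.0]
Distance = sqrt(3.9188) = 1.9796


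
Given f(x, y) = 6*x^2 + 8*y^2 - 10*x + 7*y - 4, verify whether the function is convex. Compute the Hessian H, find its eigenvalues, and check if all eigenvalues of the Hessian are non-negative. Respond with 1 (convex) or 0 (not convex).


The Hessian of f(x,y) = 6*x^2 + 8*y^2 - 10*x + 7*y - 4 is:
H = [[12, 0], [0, 16]]
Trace = 12 + 16 = 28
Determinant = 12*16 - (0)^2 = 192
Discriminant = (28)^2 - 4*192 = 16.0
Eigenvalues: lambda_1 = 12.0, lambda_2 = 16.0
The function is convex.

1


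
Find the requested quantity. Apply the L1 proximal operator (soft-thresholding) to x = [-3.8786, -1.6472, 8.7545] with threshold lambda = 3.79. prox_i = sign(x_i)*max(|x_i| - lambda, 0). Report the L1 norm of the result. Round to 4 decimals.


Soft-thresholding with lambda = 3.79:
prox(-3.8786) = sign(-3.8786)*max(|-3.8786| - 3.79, 0) = -0.0886
prox(-1.6472) = sign(-1.6472)*max(|-1.6472| - 3.79, 0) = 0.0
prox(8.7545) = sign(8.7545)*max(|8.7545| - 3.79, 0) = 4.9645
prox(x) = [-0.0886, 0.0, 4.9645]
||prox(x)||_1 = 0.0886 + 0.0 + 4.9645 = 5.0531


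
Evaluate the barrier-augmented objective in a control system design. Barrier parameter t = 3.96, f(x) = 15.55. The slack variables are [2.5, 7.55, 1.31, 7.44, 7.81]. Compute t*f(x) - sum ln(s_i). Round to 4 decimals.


Step 1: Compute log-barrier.
ln values: [0.9163, 2.0215, 0.27, 2.0069, 2.0554]
phi = -(0.9163 + 2.0215 + 0.27 + 2.0069 + 2.0554) = -7.2701
Step 2: Compute augmented objective.
t*f(x) = 3.96*15.55 = 61.578
Total = 61.578 - 7.2701 = 54.3079


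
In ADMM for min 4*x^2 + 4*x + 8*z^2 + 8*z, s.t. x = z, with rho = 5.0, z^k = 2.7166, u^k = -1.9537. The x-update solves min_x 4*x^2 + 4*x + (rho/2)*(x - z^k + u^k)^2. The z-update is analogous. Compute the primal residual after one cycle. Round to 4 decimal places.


ADMM iteration with rho = 5.0, z^k = 2.7166, u^k = -1.9537
Step 1: x-update.
Minimize 4*x^2 + 4*x + (5.0/2)*(x - 2.7166 - 1.9537)^2
FOC: (2*4 + 5.0)*x = -4 + 5.0*(2.7166 + 1.9537)
x^{k+1} = 1.4886
Step 2: z-update.
Minimize 8*z^2 + 8*z + (5.0/2)*(1.4886 - z - 1.9537)^2
FOC: (2*8 + 5.0)*z = -8 + 5.0*(1.4886 - 1.9537)
z^{k+1} = -0.4917
Step 3: u-update.
u^{k+1} = -1.9537 + 1.4886 + 0.4917 = 0.0266
Step 4: Primal residual = |1.4886 + 0.4917| = 1.9803


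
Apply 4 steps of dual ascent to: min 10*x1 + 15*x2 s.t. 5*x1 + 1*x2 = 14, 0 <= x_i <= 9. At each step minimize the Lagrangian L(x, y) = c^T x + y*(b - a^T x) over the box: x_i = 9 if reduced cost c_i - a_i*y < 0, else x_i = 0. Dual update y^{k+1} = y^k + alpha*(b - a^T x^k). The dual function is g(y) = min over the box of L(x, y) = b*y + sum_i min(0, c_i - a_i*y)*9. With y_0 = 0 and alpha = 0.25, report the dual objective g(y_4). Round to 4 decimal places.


Dual ascent for LP: min 10*x1 + 15*x2, 5*x1 + 1*x2 = 14, 0 <= x_i <= 9
Step 1: y^k = 0.0, reduced costs: (10.0, 15.0)
  x^k = (0.0, 0.0), subgradient = b - a^T x = 14.0
  y^{k+1} = 0.0 + 0.25*14.0 = 3.5
Step 2: y^k = 3.5, reduced costs: (-7.5, 11.5)
  x^k = (9.0, 0.0), subgradient = b - a^T x = -31.0
  y^{k+1} = 3.5 + 0.25*-31.0 = -4.25
Step 3: y^k = -4.25, reduced costs: (31.25, 19.25)
  x^k = (0.0, 0.0), subgradient = b - a^T x = 14.0
  y^{k+1} = -4.25 + 0.25*14.0 = -0.75
Step 4: y^k = -0.75, reduced costs: (13.75, 15.75)
  x^k = (0.0, 0.0), subgradient = b - a^T x = 14.0
  y^{k+1} = -0.75 + 0.25*14.0 = 2.75
Dual objective at y_4 = 2.75: reduced costs (-3.75, 12.25), box minimizer x = (9.0, 0.0)
g(y_4) = b*y + (c1 - a1*y)*x1 + (c2 - a2*y)*x2 = 14*2.75 + (-3.75)*9.0 + 12.25*0.0 = 38.5 - 33.75 + 0.0 = 4.75


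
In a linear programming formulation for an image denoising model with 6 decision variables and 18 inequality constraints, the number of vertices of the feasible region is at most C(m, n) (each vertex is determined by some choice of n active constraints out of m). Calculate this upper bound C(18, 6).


Each vertex corresponds to some choice of n active constraints out of m, so the number of vertices is at most C(m, n) = m! / (n!(m-n)!).
m = 18, n = 6
Numerator: 18 * 17 * 16 * 15 * 14 * 13
Denominator: 6! = 720
C(18, 6) = 18564


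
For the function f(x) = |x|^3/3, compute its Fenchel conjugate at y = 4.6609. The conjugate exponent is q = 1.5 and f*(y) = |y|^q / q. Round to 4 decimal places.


The conjugate exponent q satisfies 1/p + 1/q = 1.
p = 3, so q = 3/(3 - 1) = 1.5
|y|^q = 4.6609^1.5 = 10.0625
f*(4.6609) = 10.0625 / 1.5 = 6.7083


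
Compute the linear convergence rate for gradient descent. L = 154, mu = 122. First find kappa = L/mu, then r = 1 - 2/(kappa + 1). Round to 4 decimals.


Step 1: Compute the condition number.
kappa = L/mu = 154/122 = 1.2623
Step 2: Compute the convergence rate.
r = 1 - 2/(kappa + 1) = 1 - 2*mu/(L + mu) = (L - mu)/(L + mu) = 32/276 = 0.1159


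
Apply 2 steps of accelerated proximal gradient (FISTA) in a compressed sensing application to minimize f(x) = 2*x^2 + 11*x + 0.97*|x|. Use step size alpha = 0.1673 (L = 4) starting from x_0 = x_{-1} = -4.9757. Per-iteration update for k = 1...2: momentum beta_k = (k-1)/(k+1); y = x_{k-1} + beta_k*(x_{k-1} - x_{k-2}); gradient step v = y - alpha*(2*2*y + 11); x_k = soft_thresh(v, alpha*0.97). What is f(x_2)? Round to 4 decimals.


FISTA on f(x) = 2*x^2 + 11*x + 0.97*|x|
L = 4, alpha = 0.1673
Iteration 1: beta = 0.0, y = -4.9757 + 0.0*(-4.9757 + 4.9757) = -4.9757
  grad(y) = -8.9028, v = y - alpha*grad = -3.4863
  prox(v) = soft_thresh(-3.4863, 0.1623) = -3.324
Iteration 2: beta = 0.3333, y = -3.324 + 0.3333*(-3.324 + 4.9757) = -2.7734
  grad(y) = -0.0936, v = y - alpha*grad = -2.7577
  prox(v) = soft_thresh(-2.7577, 0.1623) = -2.5955
f(x_2) = 2*(-2.5955)^2 + 11*(-2.5955) + 0.97*|-2.5955| = -12.5596


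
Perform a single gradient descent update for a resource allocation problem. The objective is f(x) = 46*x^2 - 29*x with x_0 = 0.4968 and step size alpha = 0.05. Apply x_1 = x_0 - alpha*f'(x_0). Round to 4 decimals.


We compute the gradient at x_0 and apply the update.
f'(x) = 92*x - 29
f'(0.4968) = 92*0.4968 - 29 = 16.7056
x_1 = 0.4968 - 0.05*16.7056 = -0.3385


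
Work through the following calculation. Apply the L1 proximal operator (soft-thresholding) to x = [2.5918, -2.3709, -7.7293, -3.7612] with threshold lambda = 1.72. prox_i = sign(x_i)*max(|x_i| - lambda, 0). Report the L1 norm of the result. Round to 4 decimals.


Soft-thresholding with lambda = 1.72:
prox(2.5918) = sign(2.5918)*max(|2.5918| - 1.72, 0) = 0.8718
prox(-2.3709) = sign(-2.3709)*max(|-2.3709| - 1.72, 0) = -0.6509
prox(-7.7293) = sign(-7.7293)*max(|-7.7293| - 1.72, 0) = -6.0093
prox(-3.7612) = sign(-3.7612)*max(|-3.7612| - 1.72, 0) = -2.0412
prox(x) = [0.8718, -0.6509, -6.0093, -2.0412]
||prox(x)||_1 = 0.8718 + 0.6509 + 6.0093 + 2.0412 = 9.5732


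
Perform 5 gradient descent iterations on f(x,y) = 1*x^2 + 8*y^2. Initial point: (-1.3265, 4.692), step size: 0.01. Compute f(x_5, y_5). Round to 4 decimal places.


Gradient descent on f(x,y) = 1*x^2 + 8*y^2.
Starting point: (-1.3265, 4.692), alpha = 0.01
Step 1: grad_x = 2*1*-1.3265 = -2.653, grad_y = 2*8*4.692 = 75.072
  x_1 = -1.3265 - 0.01*-2.653 = -1.3
  y_1 = 4.692 - 0.01*75.072 = 3.9413
Step 2: grad_x = 2*1*-1.3 = -2.5999, grad_y = 2*8*3.9413 = 63.0605
  x_2 = -1.3 - 0.01*-2.5999 = -1.274
  y_2 = 3.9413 - 0.01*63.0605 = 3.3107
Step 3: grad_x = 2*1*-1.274 = -2.5479, grad_y = 2*8*3.3107 = 52.9708
  x_3 = -1.274 - 0.01*-2.5479 = -1.2485
  y_3 = 3.3107 - 0.01*52.9708 = 2.781
Step 4: grad_x = 2*1*-1.2485 = -2.497, grad_y = 2*8*2.781 = 44.4955
  x_4 = -1.2485 - 0.01*-2.497 = -1.2235
  y_4 = 2.781 - 0.01*44.4955 = 2.336
Step 5: grad_x = 2*1*-1.2235 = -2.447, grad_y = 2*8*2.336 = 37.3762
  x_5 = -1.2235 - 0.01*-2.447 = -1.1991
  y_5 = 2.336 - 0.01*37.3762 = 1.9623
f(-1.1991, 1.9623) = 1*(-1.1991)^2 + 8*1.9623^2 = 32.2411


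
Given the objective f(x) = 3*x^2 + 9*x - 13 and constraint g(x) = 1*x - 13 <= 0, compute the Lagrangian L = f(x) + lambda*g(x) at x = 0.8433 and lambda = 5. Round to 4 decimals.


Step 1: Evaluate f(x).
f(0.8433) = 3*0.8433^2 + 9*0.8433 - 13 = -3.2768
Step 2: Evaluate g(x).
g(0.8433) = 1*0.8433 - 13 = -12.1567
Step 3: Compute Lagrangian.
L = -3.2768 + 5*-12.1567 = -64.0603


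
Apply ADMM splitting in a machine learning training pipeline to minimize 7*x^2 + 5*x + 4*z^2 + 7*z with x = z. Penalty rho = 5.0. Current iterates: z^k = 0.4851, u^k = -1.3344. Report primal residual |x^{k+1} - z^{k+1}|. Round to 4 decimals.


ADMM iteration with rho = 5.0, z^k = 0.4851, u^k = -1.3344
Step 1: x-update.
Minimize 7*x^2 + 5*x + (5.0/2)*(x - 0.4851 - 1.3344)^2
FOC: (2*7 + 5.0)*x = -5 + 5.0*(0.4851 + 1.3344)
x^{k+1} = 0.2157
Step 2: z-update.
Minimize 4*z^2 + 7*z + (5.0/2)*(0.2157 - z - 1.3344)^2
FOC: (2*4 + 5.0)*z = -7 + 5.0*(0.2157 - 1.3344)
z^{k+1} = -0.9687
Step 3: u-update.
u^{k+1} = -1.3344 + 0.2157 + 0.9687 = -0.15
Step 4: Primal residual = |0.2157 + 0.9687| = 1.1844


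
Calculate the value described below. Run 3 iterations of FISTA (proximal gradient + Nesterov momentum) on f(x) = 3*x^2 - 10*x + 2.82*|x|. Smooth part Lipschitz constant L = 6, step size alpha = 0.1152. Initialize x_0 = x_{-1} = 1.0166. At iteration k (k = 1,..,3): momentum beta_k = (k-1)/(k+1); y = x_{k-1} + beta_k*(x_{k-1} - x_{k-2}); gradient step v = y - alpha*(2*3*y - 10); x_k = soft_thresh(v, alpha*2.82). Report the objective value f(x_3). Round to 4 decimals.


FISTA on f(x) = 3*x^2 - 10*x + 2.82*|x|
L = 6, alpha = 0.1152
Iteration 1: beta = 0.0, y = 1.0166 + 0.0*(1.0166 - 1.0166) = 1.0166
  grad(y) = -3.9004, v = y - alpha*grad = 1.4659
  prox(v) = soft_thresh(1.4659, 0.3249) = 1.1411
Iteration 2: beta = 0.3333, y = 1.1411 + 0.3333*(1.1411 - 1.0166) = 1.1825
  grad(y) = -2.9047, v = y - alpha*grad = 1.5172
  prox(v) = soft_thresh(1.5172, 0.3249) = 1.1923
Iteration 3: beta = 0.5, y = 1.1923 + 0.5*(1.1923 - 1.1411) = 1.2179
  grad(y) = -2.6924, v = y - alpha*grad = 1.5281
  prox(v) = soft_thresh(1.5281, 0.3249) = 1.2032
f(x_3) = 3*1.2032^2 - 10*1.2032 + 2.82*|1.2032| = -4.2959


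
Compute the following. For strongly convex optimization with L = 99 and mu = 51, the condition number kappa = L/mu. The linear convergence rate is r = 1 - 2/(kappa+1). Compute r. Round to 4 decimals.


Step 1: Compute the condition number.
kappa = L/mu = 99/51 = 1.9412
Step 2: Compute the convergence rate.
r = 1 - 2/(kappa + 1) = 1 - 2*mu/(L + mu) = (L - mu)/(L + mu) = 48/150 = 0.32


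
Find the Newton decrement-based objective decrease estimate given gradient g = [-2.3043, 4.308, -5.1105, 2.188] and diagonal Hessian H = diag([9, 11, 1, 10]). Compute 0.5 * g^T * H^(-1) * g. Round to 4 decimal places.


Step 1: H is diagonal, so H^(-1) * g = [-0.256, 0.3916, -5.1105, 0.2188].
Step 2: g^T H^(-1) g = sum_i g_i^2 / H_ii
  = (-2.3043)^2/9 + (4.308)^2/11 + (-5.1105)^2/1 + (2.188)^2/10
  = 0.59 + 1.6872 + 26.1172 + 0.4787 = 28.8731
Step 3: Objective decrease = 0.5 * g^T H^(-1) g = 14.4365


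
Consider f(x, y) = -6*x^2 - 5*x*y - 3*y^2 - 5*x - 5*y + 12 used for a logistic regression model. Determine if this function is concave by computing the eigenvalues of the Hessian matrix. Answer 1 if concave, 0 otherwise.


The Hessian of f(x,y) = -6*x^2 - 5*x*y - 3*y^2 - 5*x - 5*y + 12 is:
H = [[-12, -5], [-5, -6]]
Trace = -12 - 6 = -18
Determinant = -12*-6 - (-5)^2 = 47
Discriminant = (-18)^2 - 4*47 = 136.0
Eigenvalues: lambda_1 = -14.831, lambda_2 = -3.169
The function is concave.

1


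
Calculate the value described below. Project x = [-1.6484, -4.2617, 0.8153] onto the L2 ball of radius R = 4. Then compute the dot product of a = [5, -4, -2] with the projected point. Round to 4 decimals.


Step 1: Compute ||x|| (intermediates to 6 decimals).
||x|| = sqrt((-1.6484)^2 + (-4.2617)^2 + 0.8153^2) = 4.641554
Step 2: Project.
Since ||x|| > R, scale = R/||x|| = 4/4.641554 = 0.86178, proj(x) = scale * x
proj(x) = [-1.420558, -3.672648, 0.702609]
Step 3: Dot product.
a^T * proj(x) = 5*(-1.420558) - 4*(-3.672648) - 2*0.702609 = 6.1826


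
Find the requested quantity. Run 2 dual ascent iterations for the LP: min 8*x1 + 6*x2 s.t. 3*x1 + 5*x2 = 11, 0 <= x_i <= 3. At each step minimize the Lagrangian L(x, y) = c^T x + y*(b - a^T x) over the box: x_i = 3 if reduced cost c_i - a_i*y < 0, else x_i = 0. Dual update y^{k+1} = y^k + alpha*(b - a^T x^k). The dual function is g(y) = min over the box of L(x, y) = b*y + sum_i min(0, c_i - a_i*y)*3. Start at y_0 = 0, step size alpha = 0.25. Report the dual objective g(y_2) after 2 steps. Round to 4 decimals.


Dual ascent for LP: min 8*x1 + 6*x2, 3*x1 + 5*x2 = 11, 0 <= x_i <= 3
Step 1: y^k = 0.0, reduced costs: (8.0, 6.0)
  x^k = (0.0, 0.0), subgradient = b - a^T x = 11.0
  y^{k+1} = 0.0 + 0.25*11.0 = 2.75
Step 2: y^k = 2.75, reduced costs: (-0.25, -7.75)
  x^k = (3.0, 3.0), subgradient = b - a^T x = -13.0
  y^{k+1} = 2.75 + 0.25*-13.0 = -0.5
Dual objective at y_2 = -0.5: reduced costs (9.5, 8.5), box minimizer x = (0.0, 0.0)
g(y_2) = b*y + (c1 - a1*y)*x1 + (c2 - a2*y)*x2 = 11*(-0.5) + 9.5*0.0 + 8.5*0.0 = -5.5 + 0.0 + 0.0 = -5.5


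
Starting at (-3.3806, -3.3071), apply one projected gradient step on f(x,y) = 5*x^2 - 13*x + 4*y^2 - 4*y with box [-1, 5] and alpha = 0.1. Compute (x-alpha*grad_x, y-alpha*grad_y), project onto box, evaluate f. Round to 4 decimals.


Step 1: Compute gradient at (-3.3806, -3.3071).
grad_x = 2*5*-3.3806 - 13 = -46.806
grad_y = 2*4*-3.3071 - 4 = -30.4568
Step 2: Gradient step.
x_raw = -3.3806 - 0.1*-46.806 = 1.3
y_raw = -3.3071 - 0.1*-30.4568 = -0.2614
Step 3: Project onto [-1, 5].
x_proj = clip(1.3) = 1.3
y_proj = clip(-0.2614) = -0.2614
Step 4: Evaluate f.
f(1.3, -0.2614) = -7.131


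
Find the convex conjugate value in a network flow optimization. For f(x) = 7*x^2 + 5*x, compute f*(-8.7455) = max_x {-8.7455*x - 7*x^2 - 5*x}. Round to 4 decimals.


f*(y) = sup_x {y*x - a*x^2 - b*x} = sup_x {(y-b)*x - a*x^2}
FOC: (y - b) - 2a*x = 0 => x* = (y - b)/(2a)
x* = (-8.7455 - 5)/(2*7) = -0.9818
f*(-8.7455) = (y-b)^2/(4a) = (-8.7455 - 5)^2/(4*7)
= 188.9388/28 = 6.7478


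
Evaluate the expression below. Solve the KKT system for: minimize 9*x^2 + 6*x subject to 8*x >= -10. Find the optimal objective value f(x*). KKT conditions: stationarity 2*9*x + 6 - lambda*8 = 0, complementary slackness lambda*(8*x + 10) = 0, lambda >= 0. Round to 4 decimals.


Step 1: Try lambda = 0 (constraint inactive).
Stationarity: 2*9*x + 6 = 0
x* = -6/(2*9) = -1/3 = -0.3333 (rounded; the exact value -1/3 is used below)
Check constraint: 8*-0.3333 = -2.6664 >= -10 -- satisfied.
Step 2: Compute optimal value.
f(x*) = 9*(-1/3)^2 + 6*(-1/3) = -1.0


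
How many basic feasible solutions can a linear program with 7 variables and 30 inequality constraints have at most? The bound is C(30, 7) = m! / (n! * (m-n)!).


Each vertex corresponds to some choice of n active constraints out of m, so the number of vertices is at most C(m, n) = m! / (n!(m-n)!).
m = 30, n = 7
Numerator: 30 * 29 * 28 * 27 * 26 * 25 * 24
Denominator: 7! = 5040
C(30, 7) = 2035800


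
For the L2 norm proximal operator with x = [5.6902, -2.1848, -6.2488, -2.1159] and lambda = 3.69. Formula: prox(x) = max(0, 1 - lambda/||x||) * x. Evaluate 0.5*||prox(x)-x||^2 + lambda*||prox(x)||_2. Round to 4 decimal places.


Step 1: Compute ||x||.
||x|| = 8.982
Step 2: Compute scaling factor.
scale = max(0, 1 - 3.69/8.982) = 0.5892
Step 3: prox(x) = [3.3525, -1.2872, -3.6817, -1.2466]
||prox(x)|| = 5.292
Step 4: Proximal objective.
0.5*||prox-x||^2 = 6.8081
lambda*||prox|| = 19.5275
Total = 26.3355


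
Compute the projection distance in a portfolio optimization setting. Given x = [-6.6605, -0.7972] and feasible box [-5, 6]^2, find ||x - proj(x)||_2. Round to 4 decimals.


Project each component onto [-5, 6].
clip(-6.6605) = -5.0, clip(-0.7972) = -0.7972
Projection = [-5.0, -0.7972]
Squared diffs: [2.7573, 0.0]
Distance = sqrt(2.7573) = 1.6605


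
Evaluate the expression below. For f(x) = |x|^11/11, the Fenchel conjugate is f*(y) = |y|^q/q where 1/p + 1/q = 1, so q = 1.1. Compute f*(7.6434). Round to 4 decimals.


The conjugate exponent q satisfies 1/p + 1/q = 1.
p = 11, so q = 11/(11 - 1) = 1.1
|y|^q = 7.6434^1.1 = 9.3673
f*(7.6434) = 9.3673 / 1.1 = 8.5157


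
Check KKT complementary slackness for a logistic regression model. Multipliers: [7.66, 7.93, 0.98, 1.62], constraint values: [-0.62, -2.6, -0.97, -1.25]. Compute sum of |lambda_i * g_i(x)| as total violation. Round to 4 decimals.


KKT complementary slackness check:
lambda_1 * g_1 = 7.66 * -0.62 = -4.7492
lambda_2 * g_2 = 7.93 * -2.6 = -20.618
lambda_3 * g_3 = 0.98 * -0.97 = -0.9506
lambda_4 * g_4 = 1.62 * -1.25 = -2.025
Total violation = 4.7492 + 20.618 + 0.9506 + 2.025 = 28.3428


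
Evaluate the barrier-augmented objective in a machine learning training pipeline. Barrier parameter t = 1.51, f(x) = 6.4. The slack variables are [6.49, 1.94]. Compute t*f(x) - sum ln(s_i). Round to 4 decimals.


Step 1: Compute log-barrier.
ln values: [1.8703, 0.6627]
phi = -(1.8703 + 0.6627) = -2.533
Step 2: Compute augmented objective.
t*f(x) = 1.51*6.4 = 9.664
Total = 9.664 - 2.533 = 7.131


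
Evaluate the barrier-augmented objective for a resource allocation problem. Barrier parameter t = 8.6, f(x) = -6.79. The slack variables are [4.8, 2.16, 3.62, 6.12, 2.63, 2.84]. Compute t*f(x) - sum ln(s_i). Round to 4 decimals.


Step 1: Compute log-barrier.
ln values: [1.5686, 0.7701, 1.2865, 1.8116, 0.967, 1.0438]
phi = -(1.5686 + 0.7701 + 1.2865 + 1.8116 + 0.967 + 1.0438) = -7.4475
Step 2: Compute augmented objective.
t*f(x) = 8.6*-6.79 = -58.394
Total = -58.394 - 7.4475 = -65.8415


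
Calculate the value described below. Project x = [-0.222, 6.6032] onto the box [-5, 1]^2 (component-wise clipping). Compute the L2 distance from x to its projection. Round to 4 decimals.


Project each component onto [-5, 1].
clip(-0.222) = -0.222, clip(6.6032) = 1.0
Projection = [-0.222, 1.0]
Squared diffs: [0.0, 31.3959]
Distance = sqrt(31.3959) = 5.6032


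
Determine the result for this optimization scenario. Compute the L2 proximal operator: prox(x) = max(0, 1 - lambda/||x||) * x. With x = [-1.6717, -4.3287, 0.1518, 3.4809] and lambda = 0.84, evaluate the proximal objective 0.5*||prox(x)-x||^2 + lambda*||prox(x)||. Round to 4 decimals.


Step 1: Compute ||x||.
||x|| = 5.8028
Step 2: Compute scaling factor.
scale = max(0, 1 - 0.84/5.8028) = 0.8552
Step 3: prox(x) = [-1.4297, -3.7021, 0.1298, 2.977]
||prox(x)|| = 4.9628
Step 4: Proximal objective.
0.5*||prox-x||^2 = 0.3528
lambda*||prox|| = 4.1688
Total = 4.5215


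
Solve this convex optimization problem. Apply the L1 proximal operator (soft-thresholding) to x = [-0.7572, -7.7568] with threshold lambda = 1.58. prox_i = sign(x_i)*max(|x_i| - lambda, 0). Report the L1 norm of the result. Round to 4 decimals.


Soft-thresholding with lambda = 1.58:
prox(-0.7572) = sign(-0.7572)*max(|-0.7572| - 1.58, 0) = 0.0
prox(-7.7568) = sign(-7.7568)*max(|-7.7568| - 1.58, 0) = -6.1768
prox(x) = [0.0, -6.1768]
||prox(x)||_1 = 0.0 + 6.1768 = 6.1768


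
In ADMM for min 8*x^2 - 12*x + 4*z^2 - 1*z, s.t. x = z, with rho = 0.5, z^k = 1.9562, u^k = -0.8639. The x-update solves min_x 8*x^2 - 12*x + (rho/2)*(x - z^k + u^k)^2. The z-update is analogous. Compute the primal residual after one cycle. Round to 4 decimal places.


ADMM iteration with rho = 0.5, z^k = 1.9562, u^k = -0.8639
Step 1: x-update.
Minimize 8*x^2 - 12*x + (0.5/2)*(x - 1.9562 - 0.8639)^2
FOC: (2*8 + 0.5)*x = 12 + 0.5*(1.9562 + 0.8639)
x^{k+1} = 0.8127
Step 2: z-update.
Minimize 4*z^2 - 1*z + (0.5/2)*(0.8127 - z - 0.8639)^2
FOC: (2*4 + 0.5)*z = 1 + 0.5*(0.8127 - 0.8639)
z^{k+1} = 0.1146
Step 3: u-update.
u^{k+1} = -0.8639 + 0.8127 - 0.1146 = -0.1658
Step 4: Primal residual = |0.8127 - 0.1146| = 0.6981


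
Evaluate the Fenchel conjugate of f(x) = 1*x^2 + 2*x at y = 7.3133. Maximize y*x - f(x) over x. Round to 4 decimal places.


f*(y) = sup_x {y*x - a*x^2 - b*x} = sup_x {(y-b)*x - a*x^2}
FOC: (y - b) - 2a*x = 0 => x* = (y - b)/(2a)
x* = (7.3133 - 2)/(2*1) = 2.6567
f*(7.3133) = (y-b)^2/(4a) = (7.3133 - 2)^2/(4*1)
= 28.2312/4 = 7.0578
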